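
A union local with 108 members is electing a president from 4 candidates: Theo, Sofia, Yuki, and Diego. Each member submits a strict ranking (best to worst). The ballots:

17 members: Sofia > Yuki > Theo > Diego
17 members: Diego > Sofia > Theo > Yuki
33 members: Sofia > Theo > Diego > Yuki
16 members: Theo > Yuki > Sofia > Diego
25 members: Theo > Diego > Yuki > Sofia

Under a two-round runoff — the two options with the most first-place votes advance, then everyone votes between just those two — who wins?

Round 1 first-place votes: Theo 41, Sofia 50, Yuki 0, Diego 17.
Sofia and Theo advance.
Runoff: Sofia is preferred to Theo by 67 voters; Theo by 41.
Sofia wins the runoff.

Sofia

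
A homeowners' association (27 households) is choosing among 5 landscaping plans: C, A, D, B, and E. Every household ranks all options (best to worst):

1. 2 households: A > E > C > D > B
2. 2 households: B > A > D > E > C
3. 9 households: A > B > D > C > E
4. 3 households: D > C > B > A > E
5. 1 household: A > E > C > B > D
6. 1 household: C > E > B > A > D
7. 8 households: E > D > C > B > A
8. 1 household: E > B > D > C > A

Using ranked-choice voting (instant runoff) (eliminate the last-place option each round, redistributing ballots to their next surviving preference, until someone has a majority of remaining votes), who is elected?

A

Round 1: C 1, A 12, D 3, B 2, E 9. Eliminate C.
Round 2: A 12, D 3, B 2, E 10. Eliminate B.
Round 3: A 14, D 3, E 10. A has a majority.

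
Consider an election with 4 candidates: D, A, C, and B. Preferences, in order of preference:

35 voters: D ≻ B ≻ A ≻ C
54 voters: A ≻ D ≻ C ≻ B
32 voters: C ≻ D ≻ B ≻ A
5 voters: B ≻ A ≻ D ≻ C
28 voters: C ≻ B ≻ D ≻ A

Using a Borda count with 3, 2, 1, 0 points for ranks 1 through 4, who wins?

D

D: 35·3 + 54·2 + 32·2 + 5·1 + 28·1 = 310
A: 35·1 + 54·3 + 32·0 + 5·2 + 28·0 = 207
C: 35·0 + 54·1 + 32·3 + 5·0 + 28·3 = 234
B: 35·2 + 54·0 + 32·1 + 5·3 + 28·2 = 173
D has the highest Borda score (310).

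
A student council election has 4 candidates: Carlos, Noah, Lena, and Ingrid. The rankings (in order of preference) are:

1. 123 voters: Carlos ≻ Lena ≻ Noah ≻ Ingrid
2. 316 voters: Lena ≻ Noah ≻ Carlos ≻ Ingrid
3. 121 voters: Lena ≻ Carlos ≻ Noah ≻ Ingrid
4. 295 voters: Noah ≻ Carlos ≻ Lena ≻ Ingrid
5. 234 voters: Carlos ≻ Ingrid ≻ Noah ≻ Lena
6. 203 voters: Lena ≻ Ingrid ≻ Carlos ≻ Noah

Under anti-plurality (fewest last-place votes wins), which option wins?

Last-place votes: Carlos 0, Noah 203, Lena 234, Ingrid 855.
Carlos is ranked last by the fewest voters, so Carlos wins.

Carlos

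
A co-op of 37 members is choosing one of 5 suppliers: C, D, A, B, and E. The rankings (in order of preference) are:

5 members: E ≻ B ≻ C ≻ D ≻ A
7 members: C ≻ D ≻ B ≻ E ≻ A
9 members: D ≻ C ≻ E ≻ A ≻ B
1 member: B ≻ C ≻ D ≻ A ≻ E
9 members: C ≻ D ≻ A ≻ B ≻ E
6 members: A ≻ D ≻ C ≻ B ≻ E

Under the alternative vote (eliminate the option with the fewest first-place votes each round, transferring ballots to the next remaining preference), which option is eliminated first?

Round 1: C 16, D 9, A 6, B 1, E 5. Eliminate B.

B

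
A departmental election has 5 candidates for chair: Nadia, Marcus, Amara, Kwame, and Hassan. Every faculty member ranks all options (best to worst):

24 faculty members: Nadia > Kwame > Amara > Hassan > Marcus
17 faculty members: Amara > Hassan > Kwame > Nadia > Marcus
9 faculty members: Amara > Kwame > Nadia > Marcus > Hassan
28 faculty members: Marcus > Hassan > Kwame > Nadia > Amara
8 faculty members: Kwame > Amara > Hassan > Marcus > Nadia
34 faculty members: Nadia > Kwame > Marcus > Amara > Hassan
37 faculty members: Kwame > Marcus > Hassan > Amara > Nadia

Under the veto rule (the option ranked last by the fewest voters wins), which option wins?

Kwame

Last-place votes: Nadia 45, Marcus 41, Amara 28, Kwame 0, Hassan 43.
Kwame is ranked last by the fewest voters, so Kwame wins.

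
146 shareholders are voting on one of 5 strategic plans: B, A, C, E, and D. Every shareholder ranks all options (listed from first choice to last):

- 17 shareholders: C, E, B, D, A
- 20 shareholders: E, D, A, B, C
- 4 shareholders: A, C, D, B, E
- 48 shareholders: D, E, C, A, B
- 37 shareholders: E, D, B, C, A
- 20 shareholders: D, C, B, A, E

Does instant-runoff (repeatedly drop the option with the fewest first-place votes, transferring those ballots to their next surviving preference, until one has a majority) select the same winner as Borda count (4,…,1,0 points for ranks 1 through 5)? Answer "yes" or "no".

no

Instant-runoff — R1 B 0, A 4, C 17, E 57, D 68 (B out); R2 A 4, C 17, E 57, D 68 (A out); R3 C 21, E 57, D 68 (C out); R4 E 74, D 72 (E winner). Winner: E.
Borda — scores: B 172, A 124, C 273, E 423, D 468. Winner: D.
The two methods disagree.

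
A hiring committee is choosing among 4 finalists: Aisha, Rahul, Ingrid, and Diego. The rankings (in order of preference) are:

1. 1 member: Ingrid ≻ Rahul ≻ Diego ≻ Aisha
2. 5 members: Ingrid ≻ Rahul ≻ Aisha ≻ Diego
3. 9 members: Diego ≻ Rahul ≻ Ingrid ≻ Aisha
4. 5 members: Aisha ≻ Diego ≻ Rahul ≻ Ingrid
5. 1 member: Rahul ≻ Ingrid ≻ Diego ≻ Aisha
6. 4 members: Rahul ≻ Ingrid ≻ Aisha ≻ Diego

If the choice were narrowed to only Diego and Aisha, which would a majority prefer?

Aisha

Voters preferring Diego to Aisha: 11; preferring Aisha to Diego: 14.
Aisha wins the head-to-head.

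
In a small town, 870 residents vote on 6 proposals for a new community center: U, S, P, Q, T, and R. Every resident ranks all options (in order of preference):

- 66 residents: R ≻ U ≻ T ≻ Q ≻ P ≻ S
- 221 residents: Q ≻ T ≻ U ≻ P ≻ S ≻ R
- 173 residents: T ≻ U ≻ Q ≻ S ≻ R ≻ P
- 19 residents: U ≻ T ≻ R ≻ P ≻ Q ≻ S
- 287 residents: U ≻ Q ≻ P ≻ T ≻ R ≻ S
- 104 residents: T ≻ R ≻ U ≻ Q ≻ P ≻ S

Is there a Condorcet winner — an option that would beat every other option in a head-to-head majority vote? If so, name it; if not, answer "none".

none

Checking pairwise contests:
T beats U 498–372.
U beats S 870–0.
U beats P 870–0.
U beats Q 649–221.
Q beats T 508–362.
U beats R 700–170.
Every option loses at least one head-to-head, so there is no Condorcet winner.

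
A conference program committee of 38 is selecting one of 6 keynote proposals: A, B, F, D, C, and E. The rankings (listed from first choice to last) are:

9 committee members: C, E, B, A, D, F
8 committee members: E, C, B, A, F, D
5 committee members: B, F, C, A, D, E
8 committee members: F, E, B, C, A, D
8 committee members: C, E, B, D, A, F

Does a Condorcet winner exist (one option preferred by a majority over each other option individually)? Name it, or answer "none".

C

C vs A: 38–0 for C.
C vs B: 25–13 for C.
C vs F: 25–13 for C.
C vs D: 38–0 for C.
C vs E: 22–16 for C.
C beats every other option head-to-head.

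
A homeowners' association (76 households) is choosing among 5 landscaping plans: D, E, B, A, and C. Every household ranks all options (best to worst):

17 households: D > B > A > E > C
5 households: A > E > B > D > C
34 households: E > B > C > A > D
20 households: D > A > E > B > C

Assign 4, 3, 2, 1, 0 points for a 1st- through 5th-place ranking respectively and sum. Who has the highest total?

D: 17·4 + 5·1 + 34·0 + 20·4 = 153
E: 17·1 + 5·3 + 34·4 + 20·2 = 208
B: 17·3 + 5·2 + 34·3 + 20·1 = 183
A: 17·2 + 5·4 + 34·1 + 20·3 = 148
C: 17·0 + 5·0 + 34·2 + 20·0 = 68
E has the highest Borda score (208).

E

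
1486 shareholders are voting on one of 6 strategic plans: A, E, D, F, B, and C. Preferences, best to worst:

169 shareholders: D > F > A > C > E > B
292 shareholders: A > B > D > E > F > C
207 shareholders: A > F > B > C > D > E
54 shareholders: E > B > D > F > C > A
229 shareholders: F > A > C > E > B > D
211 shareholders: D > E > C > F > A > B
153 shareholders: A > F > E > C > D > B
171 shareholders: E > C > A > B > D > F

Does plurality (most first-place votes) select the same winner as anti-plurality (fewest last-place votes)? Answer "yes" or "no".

Plurality — first-place votes: A 652, E 225, D 380, F 229, B 0, C 0. Winner: A.
Anti-plurality — last-place votes: A 54, E 207, D 229, F 171, B 533, C 292. Winner: A.
The two methods agree.

yes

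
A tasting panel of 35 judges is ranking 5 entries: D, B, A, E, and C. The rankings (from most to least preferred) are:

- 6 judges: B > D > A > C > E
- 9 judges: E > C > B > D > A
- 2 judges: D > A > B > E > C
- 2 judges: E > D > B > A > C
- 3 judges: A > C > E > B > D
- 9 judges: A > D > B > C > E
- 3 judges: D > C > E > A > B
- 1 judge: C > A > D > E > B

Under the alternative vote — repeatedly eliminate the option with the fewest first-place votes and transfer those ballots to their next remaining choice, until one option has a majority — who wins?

A

Round 1: D 5, B 6, A 12, E 11, C 1. Eliminate C.
Round 2: D 5, B 6, A 13, E 11. Eliminate D.
Round 3: B 6, A 15, E 14. Eliminate B.
Round 4: A 21, E 14. A has a majority.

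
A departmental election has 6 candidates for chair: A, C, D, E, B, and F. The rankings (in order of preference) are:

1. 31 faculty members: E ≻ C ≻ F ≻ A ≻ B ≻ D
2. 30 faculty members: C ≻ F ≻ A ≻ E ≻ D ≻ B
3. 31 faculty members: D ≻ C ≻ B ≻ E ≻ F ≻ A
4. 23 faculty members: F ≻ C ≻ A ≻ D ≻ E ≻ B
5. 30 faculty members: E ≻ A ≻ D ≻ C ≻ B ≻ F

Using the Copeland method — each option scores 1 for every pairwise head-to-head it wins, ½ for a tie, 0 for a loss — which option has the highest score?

A: beats D and B; loses to C, E, and F → score 2.
C: beats A, D, E, B, and F → score 5.
D: beats B; loses to A, C, E, and F → score 1.
E: beats A, D, B, and F; loses to C → score 4.
B: loses to A, C, D, E, and F → score 0.
F: beats A, D, and B; loses to C and E → score 3.
C has the best pairwise record.

C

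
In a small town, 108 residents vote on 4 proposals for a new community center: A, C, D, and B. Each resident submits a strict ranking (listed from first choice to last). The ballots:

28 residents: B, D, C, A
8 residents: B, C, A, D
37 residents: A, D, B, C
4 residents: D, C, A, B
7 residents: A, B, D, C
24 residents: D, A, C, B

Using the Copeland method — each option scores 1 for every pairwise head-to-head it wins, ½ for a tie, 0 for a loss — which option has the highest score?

A: beats C and B; loses to D → score 2.
C: loses to A, D, and B → score 0.
D: beats A, C, and B → score 3.
B: beats C; loses to A and D → score 1.
D has the best pairwise record.

D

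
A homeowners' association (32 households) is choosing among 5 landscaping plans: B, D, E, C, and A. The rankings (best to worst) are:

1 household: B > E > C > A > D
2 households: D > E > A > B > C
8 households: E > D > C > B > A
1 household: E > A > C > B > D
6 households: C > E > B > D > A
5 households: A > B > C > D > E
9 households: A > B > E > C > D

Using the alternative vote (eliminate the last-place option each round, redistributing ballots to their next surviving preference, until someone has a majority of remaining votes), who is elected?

Round 1: B 1, D 2, E 9, C 6, A 14. Eliminate B.
Round 2: D 2, E 10, C 6, A 14. Eliminate D.
Round 3: E 12, C 6, A 14. Eliminate C.
Round 4: E 18, A 14. E has a majority.

E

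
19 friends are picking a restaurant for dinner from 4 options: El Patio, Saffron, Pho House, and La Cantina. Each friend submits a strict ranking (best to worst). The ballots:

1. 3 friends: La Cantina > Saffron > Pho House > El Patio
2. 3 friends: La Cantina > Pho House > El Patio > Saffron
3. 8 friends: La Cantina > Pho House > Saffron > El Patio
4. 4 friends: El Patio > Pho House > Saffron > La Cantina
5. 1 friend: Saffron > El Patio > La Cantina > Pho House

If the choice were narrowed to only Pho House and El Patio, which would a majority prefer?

Voters preferring Pho House to El Patio: 14; preferring El Patio to Pho House: 5.
Pho House wins the head-to-head.

Pho House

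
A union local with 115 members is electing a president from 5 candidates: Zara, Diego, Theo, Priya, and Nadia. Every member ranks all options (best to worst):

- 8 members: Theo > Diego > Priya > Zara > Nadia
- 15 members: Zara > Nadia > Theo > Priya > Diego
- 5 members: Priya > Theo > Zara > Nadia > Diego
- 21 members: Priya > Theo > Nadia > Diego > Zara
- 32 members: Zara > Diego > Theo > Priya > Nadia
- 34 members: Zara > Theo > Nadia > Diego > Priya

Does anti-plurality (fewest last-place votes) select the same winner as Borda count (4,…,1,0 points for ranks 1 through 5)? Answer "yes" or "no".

no

Anti-plurality — last-place votes: Zara 21, Diego 20, Theo 0, Priya 34, Nadia 40. Winner: Theo.
Borda — scores: Zara 342, Diego 175, Theo 306, Priya 167, Nadia 160. Winner: Zara.
The two methods disagree.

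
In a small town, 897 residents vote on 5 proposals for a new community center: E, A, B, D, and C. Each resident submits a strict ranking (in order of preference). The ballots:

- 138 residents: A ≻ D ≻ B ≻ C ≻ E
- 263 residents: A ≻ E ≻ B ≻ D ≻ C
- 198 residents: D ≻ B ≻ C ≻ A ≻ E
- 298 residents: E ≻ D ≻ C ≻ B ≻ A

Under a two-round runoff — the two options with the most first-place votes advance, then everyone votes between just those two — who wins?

A

Round 1 first-place votes: E 298, A 401, B 0, D 198, C 0.
A and E advance.
Runoff: A is preferred to E by 599 voters; E by 298.
A wins the runoff.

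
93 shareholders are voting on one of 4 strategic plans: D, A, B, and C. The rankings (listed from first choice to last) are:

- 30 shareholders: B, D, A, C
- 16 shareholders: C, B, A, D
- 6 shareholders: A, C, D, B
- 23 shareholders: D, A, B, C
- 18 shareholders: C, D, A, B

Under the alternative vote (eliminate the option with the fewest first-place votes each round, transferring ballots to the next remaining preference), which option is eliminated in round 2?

Round 1: D 23, A 6, B 30, C 34. Eliminate A.
Round 2: D 23, B 30, C 40. Eliminate D.

D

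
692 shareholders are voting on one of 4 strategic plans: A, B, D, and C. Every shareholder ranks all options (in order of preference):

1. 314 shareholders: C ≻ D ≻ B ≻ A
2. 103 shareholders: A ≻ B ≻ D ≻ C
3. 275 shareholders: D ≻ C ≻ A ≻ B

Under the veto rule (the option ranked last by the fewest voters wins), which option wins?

D

Last-place votes: A 314, B 275, D 0, C 103.
D is ranked last by the fewest voters, so D wins.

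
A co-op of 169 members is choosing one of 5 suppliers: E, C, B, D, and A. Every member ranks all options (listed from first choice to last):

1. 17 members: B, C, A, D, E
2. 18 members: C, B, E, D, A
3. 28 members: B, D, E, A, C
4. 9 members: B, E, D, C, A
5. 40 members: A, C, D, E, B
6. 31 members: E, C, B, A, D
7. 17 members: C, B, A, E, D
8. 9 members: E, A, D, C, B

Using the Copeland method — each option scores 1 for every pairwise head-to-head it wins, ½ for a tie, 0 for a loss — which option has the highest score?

E: beats A; loses to C, B, and D → score 1.
C: beats E, B, D, and A → score 4.
B: beats E, D, and A; loses to C → score 3.
D: beats E; loses to C, B, and A → score 1.
A: beats D; loses to E, C, and B → score 1.
C has the best pairwise record.

C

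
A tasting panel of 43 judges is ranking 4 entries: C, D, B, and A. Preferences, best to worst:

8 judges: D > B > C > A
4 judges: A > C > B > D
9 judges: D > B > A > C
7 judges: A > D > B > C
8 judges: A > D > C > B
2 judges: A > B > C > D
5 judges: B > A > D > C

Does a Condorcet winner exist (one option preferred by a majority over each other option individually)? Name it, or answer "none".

Checking pairwise contests:
D beats C 37–6.
A beats D 26–17.
D beats B 32–11.
B beats A 22–21.
Every option loses at least one head-to-head, so there is no Condorcet winner.

none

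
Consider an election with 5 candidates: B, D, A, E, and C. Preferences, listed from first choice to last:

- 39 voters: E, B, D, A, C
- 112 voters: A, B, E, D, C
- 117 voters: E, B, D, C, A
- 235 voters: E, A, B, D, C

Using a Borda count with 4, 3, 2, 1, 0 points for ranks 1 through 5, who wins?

B: 39·3 + 112·3 + 117·3 + 235·2 = 1274
D: 39·2 + 112·1 + 117·2 + 235·1 = 659
A: 39·1 + 112·4 + 117·0 + 235·3 = 1192
E: 39·4 + 112·2 + 117·4 + 235·4 = 1788
C: 39·0 + 112·0 + 117·1 + 235·0 = 117
E has the highest Borda score (1788).

E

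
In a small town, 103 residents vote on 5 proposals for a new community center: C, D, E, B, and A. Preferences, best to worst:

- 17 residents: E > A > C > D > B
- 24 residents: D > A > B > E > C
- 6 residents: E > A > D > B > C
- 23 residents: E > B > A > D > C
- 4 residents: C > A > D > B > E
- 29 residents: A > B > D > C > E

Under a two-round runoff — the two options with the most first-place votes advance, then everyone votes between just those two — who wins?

Round 1 first-place votes: C 4, D 24, E 46, B 0, A 29.
E and A advance.
Runoff: E is preferred to A by 46 voters; A by 57.
A wins the runoff.

A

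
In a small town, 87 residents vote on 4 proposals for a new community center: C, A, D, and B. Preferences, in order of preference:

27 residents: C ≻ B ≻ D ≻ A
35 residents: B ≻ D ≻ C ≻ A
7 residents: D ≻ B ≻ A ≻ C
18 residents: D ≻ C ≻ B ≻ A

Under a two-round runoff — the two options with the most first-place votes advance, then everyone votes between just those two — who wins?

C

Round 1 first-place votes: C 27, A 0, D 25, B 35.
B and C advance.
Runoff: B is preferred to C by 42 voters; C by 45.
C wins the runoff.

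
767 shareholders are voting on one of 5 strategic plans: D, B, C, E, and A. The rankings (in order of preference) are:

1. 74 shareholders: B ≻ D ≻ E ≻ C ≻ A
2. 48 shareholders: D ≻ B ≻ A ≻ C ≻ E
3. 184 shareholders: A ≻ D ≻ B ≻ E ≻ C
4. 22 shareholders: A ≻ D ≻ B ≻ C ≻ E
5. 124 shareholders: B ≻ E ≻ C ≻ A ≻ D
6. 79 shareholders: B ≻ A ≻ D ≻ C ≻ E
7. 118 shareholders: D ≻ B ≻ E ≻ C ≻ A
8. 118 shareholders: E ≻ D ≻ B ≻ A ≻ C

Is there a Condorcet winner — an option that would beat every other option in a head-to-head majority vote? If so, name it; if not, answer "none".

none

Checking pairwise contests:
A beats D 409–358.
D beats B 490–277.
D beats C 643–124.
D beats E 525–242.
B beats A 561–206.
Every option loses at least one head-to-head, so there is no Condorcet winner.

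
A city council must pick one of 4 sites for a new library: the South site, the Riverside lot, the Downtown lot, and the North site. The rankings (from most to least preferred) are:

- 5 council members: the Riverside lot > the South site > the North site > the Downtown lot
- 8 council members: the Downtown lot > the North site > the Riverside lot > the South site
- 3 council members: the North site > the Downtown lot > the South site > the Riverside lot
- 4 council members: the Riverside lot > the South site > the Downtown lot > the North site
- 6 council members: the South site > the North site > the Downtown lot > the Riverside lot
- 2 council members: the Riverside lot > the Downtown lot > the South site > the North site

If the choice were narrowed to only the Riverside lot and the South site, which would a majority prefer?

the Riverside lot

Voters preferring the Riverside lot to the South site: 19; preferring the South site to the Riverside lot: 9.
the Riverside lot wins the head-to-head.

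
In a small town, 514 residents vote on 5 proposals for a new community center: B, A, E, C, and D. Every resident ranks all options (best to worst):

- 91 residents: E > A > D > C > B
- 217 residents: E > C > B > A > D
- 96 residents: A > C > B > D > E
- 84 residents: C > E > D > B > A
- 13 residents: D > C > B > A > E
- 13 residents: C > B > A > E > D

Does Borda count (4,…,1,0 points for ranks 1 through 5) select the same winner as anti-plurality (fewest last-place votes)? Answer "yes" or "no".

no

Borda — scores: B 775, A 913, E 1497, C 1457, D 498. Winner: E.
Anti-plurality — last-place votes: B 91, A 84, E 109, C 0, D 230. Winner: C.
The two methods disagree.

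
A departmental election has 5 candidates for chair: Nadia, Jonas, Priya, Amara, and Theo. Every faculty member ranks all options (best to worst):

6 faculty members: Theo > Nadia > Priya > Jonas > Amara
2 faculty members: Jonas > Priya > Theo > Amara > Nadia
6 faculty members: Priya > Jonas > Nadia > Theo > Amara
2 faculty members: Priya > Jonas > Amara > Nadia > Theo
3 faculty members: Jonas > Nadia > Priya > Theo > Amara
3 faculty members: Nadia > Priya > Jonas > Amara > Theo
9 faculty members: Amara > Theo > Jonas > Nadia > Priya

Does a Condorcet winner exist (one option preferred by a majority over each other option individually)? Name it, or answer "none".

none

Checking pairwise contests:
Jonas beats Nadia 22–9.
Priya beats Jonas 17–14.
Nadia beats Priya 21–10.
Nadia beats Amara 18–13.
Jonas beats Theo 16–15.
Every option loses at least one head-to-head, so there is no Condorcet winner.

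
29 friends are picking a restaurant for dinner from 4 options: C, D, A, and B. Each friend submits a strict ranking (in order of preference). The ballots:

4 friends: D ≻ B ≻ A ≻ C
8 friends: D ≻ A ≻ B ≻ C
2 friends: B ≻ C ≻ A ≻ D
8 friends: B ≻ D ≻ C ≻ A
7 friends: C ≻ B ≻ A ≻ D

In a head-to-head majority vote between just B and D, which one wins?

B

Voters preferring B to D: 17; preferring D to B: 12.
B wins the head-to-head.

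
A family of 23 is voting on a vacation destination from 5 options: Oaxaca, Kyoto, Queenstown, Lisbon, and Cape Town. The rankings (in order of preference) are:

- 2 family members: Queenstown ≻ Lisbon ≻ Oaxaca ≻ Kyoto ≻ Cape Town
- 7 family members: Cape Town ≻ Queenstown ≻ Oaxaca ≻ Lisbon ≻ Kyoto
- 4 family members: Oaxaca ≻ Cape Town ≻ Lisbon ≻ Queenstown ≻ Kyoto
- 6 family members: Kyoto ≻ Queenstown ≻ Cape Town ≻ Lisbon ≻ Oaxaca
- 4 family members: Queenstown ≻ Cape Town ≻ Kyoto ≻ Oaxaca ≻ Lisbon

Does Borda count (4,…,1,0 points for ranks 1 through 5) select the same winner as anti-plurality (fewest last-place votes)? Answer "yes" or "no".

Borda — scores: Oaxaca 38, Kyoto 34, Queenstown 67, Lisbon 27, Cape Town 64. Winner: Queenstown.
Anti-plurality — last-place votes: Oaxaca 6, Kyoto 11, Queenstown 0, Lisbon 4, Cape Town 2. Winner: Queenstown.
The two methods agree.

yes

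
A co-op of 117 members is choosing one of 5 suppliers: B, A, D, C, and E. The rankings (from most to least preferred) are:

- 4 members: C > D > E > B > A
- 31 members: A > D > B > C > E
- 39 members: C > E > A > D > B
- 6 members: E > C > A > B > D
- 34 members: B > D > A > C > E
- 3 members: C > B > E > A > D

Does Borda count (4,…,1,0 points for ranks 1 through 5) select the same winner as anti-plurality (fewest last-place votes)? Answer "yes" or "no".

Borda — scores: B 217, A 285, D 246, C 267, E 155. Winner: A.
Anti-plurality — last-place votes: B 39, A 4, D 9, C 0, E 65. Winner: C.
The two methods disagree.

no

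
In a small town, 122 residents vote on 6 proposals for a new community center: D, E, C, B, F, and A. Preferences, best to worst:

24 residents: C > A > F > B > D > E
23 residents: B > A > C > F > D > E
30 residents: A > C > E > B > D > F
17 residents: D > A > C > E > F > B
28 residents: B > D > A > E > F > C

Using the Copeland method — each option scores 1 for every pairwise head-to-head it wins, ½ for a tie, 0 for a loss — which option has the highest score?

D: beats E and F; loses to C, B, and A → score 2.
E: beats F; loses to D, C, B, and A → score 1.
C: beats D, E, B, and F; loses to A → score 4.
B: beats D, E, and F; loses to C and A → score 3.
F: loses to D, E, C, B, and A → score 0.
A: beats D, E, C, B, and F → score 5.
A has the best pairwise record.

A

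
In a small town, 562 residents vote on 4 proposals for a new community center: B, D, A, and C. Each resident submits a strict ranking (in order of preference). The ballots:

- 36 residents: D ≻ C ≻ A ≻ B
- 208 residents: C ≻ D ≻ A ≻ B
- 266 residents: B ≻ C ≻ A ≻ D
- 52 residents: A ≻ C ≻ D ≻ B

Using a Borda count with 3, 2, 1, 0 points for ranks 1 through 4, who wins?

C

B: 36·0 + 208·0 + 266·3 + 52·0 = 798
D: 36·3 + 208·2 + 266·0 + 52·1 = 576
A: 36·1 + 208·1 + 266·1 + 52·3 = 666
C: 36·2 + 208·3 + 266·2 + 52·2 = 1332
C has the highest Borda score (1332).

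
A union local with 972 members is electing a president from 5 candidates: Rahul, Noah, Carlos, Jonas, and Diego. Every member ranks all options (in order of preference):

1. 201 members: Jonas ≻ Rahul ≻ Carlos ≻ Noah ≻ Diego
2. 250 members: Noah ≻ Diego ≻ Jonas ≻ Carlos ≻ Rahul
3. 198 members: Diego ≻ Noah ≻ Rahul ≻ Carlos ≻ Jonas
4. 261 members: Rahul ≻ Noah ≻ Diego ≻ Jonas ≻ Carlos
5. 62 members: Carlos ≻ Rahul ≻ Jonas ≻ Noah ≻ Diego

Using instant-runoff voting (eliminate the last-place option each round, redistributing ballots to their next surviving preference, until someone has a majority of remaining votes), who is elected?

Round 1: Rahul 261, Noah 250, Carlos 62, Jonas 201, Diego 198. Eliminate Carlos.
Round 2: Rahul 323, Noah 250, Jonas 201, Diego 198. Eliminate Diego.
Round 3: Rahul 323, Noah 448, Jonas 201. Eliminate Jonas.
Round 4: Rahul 524, Noah 448. Rahul has a majority.

Rahul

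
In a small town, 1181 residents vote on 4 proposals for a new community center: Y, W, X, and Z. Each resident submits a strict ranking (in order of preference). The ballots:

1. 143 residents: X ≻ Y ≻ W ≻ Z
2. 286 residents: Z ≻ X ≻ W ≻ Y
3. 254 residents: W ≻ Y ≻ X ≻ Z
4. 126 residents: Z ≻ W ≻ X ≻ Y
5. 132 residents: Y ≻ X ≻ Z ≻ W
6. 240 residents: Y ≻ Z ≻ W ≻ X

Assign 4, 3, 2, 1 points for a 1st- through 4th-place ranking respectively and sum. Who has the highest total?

Y

Y: 143·3 + 286·1 + 254·3 + 126·1 + 132·4 + 240·4 = 3091
W: 143·2 + 286·2 + 254·4 + 126·3 + 132·1 + 240·2 = 2864
X: 143·4 + 286·3 + 254·2 + 126·2 + 132·3 + 240·1 = 2826
Z: 143·1 + 286·4 + 254·1 + 126·4 + 132·2 + 240·3 = 3029
Y has the highest Borda score (3091).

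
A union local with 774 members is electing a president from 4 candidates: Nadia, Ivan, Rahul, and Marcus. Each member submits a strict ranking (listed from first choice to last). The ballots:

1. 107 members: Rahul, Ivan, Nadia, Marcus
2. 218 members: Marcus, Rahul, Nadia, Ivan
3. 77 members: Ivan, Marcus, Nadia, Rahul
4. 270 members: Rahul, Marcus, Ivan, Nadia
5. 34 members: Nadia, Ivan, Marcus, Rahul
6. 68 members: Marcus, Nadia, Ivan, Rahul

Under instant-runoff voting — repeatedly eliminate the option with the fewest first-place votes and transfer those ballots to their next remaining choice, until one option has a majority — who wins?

Round 1: Nadia 34, Ivan 77, Rahul 377, Marcus 286. Eliminate Nadia.
Round 2: Ivan 111, Rahul 377, Marcus 286. Eliminate Ivan.
Round 3: Rahul 377, Marcus 397. Marcus has a majority.

Marcus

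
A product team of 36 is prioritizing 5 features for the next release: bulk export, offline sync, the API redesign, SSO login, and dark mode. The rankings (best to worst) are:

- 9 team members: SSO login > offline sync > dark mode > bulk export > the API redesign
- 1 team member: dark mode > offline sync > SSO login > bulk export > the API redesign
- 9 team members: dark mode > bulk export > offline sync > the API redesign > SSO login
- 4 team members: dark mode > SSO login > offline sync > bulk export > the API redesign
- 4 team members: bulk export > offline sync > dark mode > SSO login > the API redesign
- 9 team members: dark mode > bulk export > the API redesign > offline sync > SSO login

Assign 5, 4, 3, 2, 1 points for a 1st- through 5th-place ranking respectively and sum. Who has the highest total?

bulk export: 9·2 + 1·2 + 9·4 + 4·2 + 4·5 + 9·4 = 120
offline sync: 9·4 + 1·4 + 9·3 + 4·3 + 4·4 + 9·2 = 113
the API redesign: 9·1 + 1·1 + 9·2 + 4·1 + 4·1 + 9·3 = 63
SSO login: 9·5 + 1·3 + 9·1 + 4·4 + 4·2 + 9·1 = 90
dark mode: 9·3 + 1·5 + 9·5 + 4·5 + 4·3 + 9·5 = 154
dark mode has the highest Borda score (154).

dark mode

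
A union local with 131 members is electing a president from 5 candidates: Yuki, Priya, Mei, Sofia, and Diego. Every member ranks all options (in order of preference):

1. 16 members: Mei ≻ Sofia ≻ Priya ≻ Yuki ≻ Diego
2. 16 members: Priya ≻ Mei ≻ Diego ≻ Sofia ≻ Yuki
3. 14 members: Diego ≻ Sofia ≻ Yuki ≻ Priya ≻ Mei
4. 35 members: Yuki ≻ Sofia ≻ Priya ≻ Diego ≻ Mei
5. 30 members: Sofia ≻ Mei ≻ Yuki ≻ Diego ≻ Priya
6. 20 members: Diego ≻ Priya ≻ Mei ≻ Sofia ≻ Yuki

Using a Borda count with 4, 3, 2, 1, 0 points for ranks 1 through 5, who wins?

Yuki: 16·1 + 16·0 + 14·2 + 35·4 + 30·2 + 20·0 = 244
Priya: 16·2 + 16·4 + 14·1 + 35·2 + 30·0 + 20·3 = 240
Mei: 16·4 + 16·3 + 14·0 + 35·0 + 30·3 + 20·2 = 242
Sofia: 16·3 + 16·1 + 14·3 + 35·3 + 30·4 + 20·1 = 351
Diego: 16·0 + 16·2 + 14·4 + 35·1 + 30·1 + 20·4 = 233
Sofia has the highest Borda score (351).

Sofia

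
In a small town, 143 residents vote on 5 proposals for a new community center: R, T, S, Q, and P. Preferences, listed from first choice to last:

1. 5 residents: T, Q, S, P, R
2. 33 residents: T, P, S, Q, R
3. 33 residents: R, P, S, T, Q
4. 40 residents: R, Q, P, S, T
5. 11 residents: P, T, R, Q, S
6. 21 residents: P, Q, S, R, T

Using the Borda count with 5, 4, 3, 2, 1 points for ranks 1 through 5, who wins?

P

R: 5·1 + 33·1 + 33·5 + 40·5 + 11·3 + 21·2 = 478
T: 5·5 + 33·5 + 33·2 + 40·1 + 11·4 + 21·1 = 361
S: 5·3 + 33·3 + 33·3 + 40·2 + 11·1 + 21·3 = 367
Q: 5·4 + 33·2 + 33·1 + 40·4 + 11·2 + 21·4 = 385
P: 5·2 + 33·4 + 33·4 + 40·3 + 11·5 + 21·5 = 554
P has the highest Borda score (554).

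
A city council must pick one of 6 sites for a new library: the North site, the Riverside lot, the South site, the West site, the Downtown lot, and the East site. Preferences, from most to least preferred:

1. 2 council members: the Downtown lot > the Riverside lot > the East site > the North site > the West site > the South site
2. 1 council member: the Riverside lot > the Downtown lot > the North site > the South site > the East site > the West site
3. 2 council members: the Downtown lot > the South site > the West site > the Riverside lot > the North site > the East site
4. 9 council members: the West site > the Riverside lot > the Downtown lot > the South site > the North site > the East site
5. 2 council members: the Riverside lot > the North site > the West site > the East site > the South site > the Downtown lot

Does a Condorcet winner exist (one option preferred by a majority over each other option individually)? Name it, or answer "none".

the West site

the West site vs the North site: 11–5 for the West site.
the West site vs the Riverside lot: 11–5 for the West site.
the West site vs the South site: 13–3 for the West site.
the West site vs the Downtown lot: 11–5 for the West site.
the West site vs the East site: 13–3 for the West site.
the West site beats every other option head-to-head.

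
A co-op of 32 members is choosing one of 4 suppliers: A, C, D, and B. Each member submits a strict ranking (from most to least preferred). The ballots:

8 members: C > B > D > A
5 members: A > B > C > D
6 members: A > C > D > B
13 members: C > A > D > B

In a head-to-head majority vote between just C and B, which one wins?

C

Voters preferring C to B: 27; preferring B to C: 5.
C wins the head-to-head.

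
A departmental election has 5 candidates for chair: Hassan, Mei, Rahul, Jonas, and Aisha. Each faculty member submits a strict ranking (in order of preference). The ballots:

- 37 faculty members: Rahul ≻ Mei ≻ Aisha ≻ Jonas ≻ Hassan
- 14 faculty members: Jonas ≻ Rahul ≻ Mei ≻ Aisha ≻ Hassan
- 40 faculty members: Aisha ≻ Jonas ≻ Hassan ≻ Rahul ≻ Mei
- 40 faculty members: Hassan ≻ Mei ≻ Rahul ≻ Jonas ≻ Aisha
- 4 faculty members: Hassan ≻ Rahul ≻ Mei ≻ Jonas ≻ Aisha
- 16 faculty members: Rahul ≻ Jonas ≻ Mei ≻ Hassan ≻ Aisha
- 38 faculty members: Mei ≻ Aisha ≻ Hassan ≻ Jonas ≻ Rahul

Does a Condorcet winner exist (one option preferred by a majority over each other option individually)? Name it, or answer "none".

none

Checking pairwise contests:
Mei beats Hassan 105–84.
Rahul beats Mei 111–78.
Hassan beats Rahul 122–67.
Mei beats Jonas 119–70.
Mei beats Aisha 149–40.
Every option loses at least one head-to-head, so there is no Condorcet winner.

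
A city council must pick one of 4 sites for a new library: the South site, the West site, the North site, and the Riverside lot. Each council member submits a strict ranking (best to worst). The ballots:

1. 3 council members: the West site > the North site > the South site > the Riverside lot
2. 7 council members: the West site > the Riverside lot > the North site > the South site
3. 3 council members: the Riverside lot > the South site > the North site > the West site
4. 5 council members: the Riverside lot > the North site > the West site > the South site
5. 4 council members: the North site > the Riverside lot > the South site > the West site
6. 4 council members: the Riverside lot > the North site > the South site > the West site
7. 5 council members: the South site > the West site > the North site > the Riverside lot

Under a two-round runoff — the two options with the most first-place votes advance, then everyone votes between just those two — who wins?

Round 1 first-place votes: the South site 5, the West site 10, the North site 4, the Riverside lot 12.
the Riverside lot and the West site advance.
Runoff: the Riverside lot is preferred to the West site by 16 voters; the West site by 15.
the Riverside lot wins the runoff.

the Riverside lot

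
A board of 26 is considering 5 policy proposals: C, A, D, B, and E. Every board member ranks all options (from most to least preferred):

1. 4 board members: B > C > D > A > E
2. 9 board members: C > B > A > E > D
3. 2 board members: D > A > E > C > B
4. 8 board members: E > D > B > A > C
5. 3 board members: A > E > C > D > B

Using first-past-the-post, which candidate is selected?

First-place votes: C 9, A 3, D 2, B 4, E 8.
C has the most first-place votes.

C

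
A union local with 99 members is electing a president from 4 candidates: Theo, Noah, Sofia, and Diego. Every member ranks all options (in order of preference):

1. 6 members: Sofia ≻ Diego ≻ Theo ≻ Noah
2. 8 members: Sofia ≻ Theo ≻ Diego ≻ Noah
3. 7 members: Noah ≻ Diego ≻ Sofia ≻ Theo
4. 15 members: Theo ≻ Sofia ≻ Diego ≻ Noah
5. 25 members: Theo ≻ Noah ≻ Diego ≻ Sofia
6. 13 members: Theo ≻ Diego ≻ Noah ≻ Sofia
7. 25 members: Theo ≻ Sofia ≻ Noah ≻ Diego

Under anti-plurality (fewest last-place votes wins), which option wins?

Theo

Last-place votes: Theo 7, Noah 29, Sofia 38, Diego 25.
Theo is ranked last by the fewest voters, so Theo wins.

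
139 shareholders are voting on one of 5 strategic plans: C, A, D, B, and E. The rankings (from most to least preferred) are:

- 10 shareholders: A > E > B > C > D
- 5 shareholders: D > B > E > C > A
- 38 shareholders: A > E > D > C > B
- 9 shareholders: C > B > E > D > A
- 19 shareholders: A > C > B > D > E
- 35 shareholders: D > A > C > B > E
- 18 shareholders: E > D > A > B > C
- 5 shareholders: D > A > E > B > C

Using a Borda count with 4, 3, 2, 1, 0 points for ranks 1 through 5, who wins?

A

C: 10·1 + 5·1 + 38·1 + 9·4 + 19·3 + 35·2 + 18·0 + 5·0 = 216
A: 10·4 + 5·0 + 38·4 + 9·0 + 19·4 + 35·3 + 18·2 + 5·3 = 424
D: 10·0 + 5·4 + 38·2 + 9·1 + 19·1 + 35·4 + 18·3 + 5·4 = 338
B: 10·2 + 5·3 + 38·0 + 9·3 + 19·2 + 35·1 + 18·1 + 5·1 = 158
E: 10·3 + 5·2 + 38·3 + 9·2 + 19·0 + 35·0 + 18·4 + 5·2 = 254
A has the highest Borda score (424).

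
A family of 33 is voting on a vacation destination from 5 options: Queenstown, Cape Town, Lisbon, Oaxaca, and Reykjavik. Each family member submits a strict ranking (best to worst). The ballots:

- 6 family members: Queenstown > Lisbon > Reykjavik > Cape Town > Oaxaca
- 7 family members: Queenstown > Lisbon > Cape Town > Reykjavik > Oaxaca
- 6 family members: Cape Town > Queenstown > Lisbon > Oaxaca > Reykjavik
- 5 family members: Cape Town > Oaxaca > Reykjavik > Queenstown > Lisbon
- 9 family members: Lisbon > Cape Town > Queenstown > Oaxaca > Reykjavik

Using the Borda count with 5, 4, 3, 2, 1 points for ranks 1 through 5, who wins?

Queenstown: 6·5 + 7·5 + 6·4 + 5·2 + 9·3 = 126
Cape Town: 6·2 + 7·3 + 6·5 + 5·5 + 9·4 = 124
Lisbon: 6·4 + 7·4 + 6·3 + 5·1 + 9·5 = 120
Oaxaca: 6·1 + 7·1 + 6·2 + 5·4 + 9·2 = 63
Reykjavik: 6·3 + 7·2 + 6·1 + 5·3 + 9·1 = 62
Queenstown has the highest Borda score (126).

Queenstown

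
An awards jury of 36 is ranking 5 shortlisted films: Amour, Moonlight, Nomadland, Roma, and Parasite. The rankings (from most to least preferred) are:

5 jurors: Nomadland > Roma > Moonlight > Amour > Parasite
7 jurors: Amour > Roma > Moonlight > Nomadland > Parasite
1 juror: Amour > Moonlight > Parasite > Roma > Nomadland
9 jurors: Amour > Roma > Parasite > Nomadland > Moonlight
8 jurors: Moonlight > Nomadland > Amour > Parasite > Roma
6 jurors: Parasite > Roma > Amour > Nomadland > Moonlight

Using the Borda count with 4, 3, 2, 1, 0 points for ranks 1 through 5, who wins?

Amour

Amour: 5·1 + 7·4 + 1·4 + 9·4 + 8·2 + 6·2 = 101
Moonlight: 5·2 + 7·2 + 1·3 + 9·0 + 8·4 + 6·0 = 59
Nomadland: 5·4 + 7·1 + 1·0 + 9·1 + 8·3 + 6·1 = 66
Roma: 5·3 + 7·3 + 1·1 + 9·3 + 8·0 + 6·3 = 82
Parasite: 5·0 + 7·0 + 1·2 + 9·2 + 8·1 + 6·4 = 52
Amour has the highest Borda score (101).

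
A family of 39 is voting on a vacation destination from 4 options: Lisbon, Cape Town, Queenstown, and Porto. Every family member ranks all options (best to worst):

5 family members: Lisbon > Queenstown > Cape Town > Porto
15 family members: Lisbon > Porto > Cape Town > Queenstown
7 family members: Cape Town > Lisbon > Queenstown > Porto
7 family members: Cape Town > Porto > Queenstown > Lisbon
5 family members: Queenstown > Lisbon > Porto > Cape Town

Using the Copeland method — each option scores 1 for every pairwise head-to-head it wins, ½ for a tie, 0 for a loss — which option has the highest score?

Lisbon

Lisbon: beats Cape Town, Queenstown, and Porto → score 3.
Cape Town: beats Queenstown; loses to Lisbon and Porto → score 1.
Queenstown: loses to Lisbon, Cape Town, and Porto → score 0.
Porto: beats Cape Town and Queenstown; loses to Lisbon → score 2.
Lisbon has the best pairwise record.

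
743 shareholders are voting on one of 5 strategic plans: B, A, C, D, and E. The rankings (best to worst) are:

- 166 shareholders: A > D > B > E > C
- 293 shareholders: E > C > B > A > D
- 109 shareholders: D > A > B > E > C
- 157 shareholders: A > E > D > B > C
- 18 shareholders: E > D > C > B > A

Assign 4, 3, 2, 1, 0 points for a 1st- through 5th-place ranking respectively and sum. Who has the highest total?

E

B: 166·2 + 293·2 + 109·2 + 157·1 + 18·1 = 1311
A: 166·4 + 293·1 + 109·3 + 157·4 + 18·0 = 1912
C: 166·0 + 293·3 + 109·0 + 157·0 + 18·2 = 915
D: 166·3 + 293·0 + 109·4 + 157·2 + 18·3 = 1302
E: 166·1 + 293·4 + 109·1 + 157·3 + 18·4 = 1990
E has the highest Borda score (1990).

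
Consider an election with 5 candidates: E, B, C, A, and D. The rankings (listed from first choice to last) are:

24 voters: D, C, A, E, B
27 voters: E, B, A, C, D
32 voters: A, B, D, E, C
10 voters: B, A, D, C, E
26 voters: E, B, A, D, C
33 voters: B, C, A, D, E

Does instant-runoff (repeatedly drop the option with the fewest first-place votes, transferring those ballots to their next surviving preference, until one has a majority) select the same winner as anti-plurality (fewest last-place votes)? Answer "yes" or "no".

yes

Instant-runoff — R1 E 53, B 43, C 0, A 32, D 24 (C out); R2 E 53, B 43, A 32, D 24 (D out); R3 E 53, B 43, A 56 (B out); R4 E 53, A 99 (A winner). Winner: A.
Anti-plurality — last-place votes: E 43, B 24, C 58, A 0, D 27. Winner: A.
The two methods agree.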